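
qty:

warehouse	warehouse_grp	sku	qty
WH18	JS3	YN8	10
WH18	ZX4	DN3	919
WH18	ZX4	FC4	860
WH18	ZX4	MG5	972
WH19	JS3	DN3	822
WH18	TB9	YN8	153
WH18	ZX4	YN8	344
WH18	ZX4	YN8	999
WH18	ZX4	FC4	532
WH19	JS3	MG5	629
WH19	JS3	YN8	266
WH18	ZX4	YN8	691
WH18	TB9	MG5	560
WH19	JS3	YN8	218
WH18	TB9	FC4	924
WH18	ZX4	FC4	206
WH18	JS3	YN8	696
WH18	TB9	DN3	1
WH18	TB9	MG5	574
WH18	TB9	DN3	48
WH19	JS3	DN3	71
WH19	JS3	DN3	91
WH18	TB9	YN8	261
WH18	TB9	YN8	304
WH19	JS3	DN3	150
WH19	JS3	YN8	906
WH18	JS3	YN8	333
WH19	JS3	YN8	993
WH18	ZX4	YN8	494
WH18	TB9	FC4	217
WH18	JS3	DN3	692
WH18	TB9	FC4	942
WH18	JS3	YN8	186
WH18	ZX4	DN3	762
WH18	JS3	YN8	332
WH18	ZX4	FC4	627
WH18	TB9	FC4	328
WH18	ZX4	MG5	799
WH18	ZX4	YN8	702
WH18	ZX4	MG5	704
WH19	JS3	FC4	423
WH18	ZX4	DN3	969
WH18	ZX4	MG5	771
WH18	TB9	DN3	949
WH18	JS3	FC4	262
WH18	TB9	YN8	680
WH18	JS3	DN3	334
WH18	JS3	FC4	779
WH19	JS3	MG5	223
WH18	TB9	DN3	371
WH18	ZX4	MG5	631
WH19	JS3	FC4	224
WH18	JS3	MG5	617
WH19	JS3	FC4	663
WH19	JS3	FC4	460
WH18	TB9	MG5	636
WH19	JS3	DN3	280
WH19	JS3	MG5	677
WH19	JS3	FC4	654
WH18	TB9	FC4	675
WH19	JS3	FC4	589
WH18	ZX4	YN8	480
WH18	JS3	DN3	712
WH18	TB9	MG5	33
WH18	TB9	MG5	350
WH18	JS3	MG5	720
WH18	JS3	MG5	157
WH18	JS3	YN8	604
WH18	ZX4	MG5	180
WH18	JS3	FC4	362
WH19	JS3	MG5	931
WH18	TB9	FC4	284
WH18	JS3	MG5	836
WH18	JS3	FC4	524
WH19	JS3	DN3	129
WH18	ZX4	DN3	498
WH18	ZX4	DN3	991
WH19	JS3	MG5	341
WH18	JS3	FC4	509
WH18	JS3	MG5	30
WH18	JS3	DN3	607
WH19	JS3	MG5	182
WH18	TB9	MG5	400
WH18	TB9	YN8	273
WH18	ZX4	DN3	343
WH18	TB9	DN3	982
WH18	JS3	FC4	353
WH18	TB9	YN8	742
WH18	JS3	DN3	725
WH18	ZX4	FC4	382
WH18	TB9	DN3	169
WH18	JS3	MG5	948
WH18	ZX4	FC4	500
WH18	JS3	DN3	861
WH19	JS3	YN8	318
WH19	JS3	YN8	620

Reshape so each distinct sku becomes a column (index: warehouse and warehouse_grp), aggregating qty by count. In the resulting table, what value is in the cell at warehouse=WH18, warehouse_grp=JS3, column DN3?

Rows with warehouse=WH18, warehouse_grp=JS3 and sku=DN3: qty values are 692, 334, 712, 607, 725, 861.
6 rows match — count = 6.

6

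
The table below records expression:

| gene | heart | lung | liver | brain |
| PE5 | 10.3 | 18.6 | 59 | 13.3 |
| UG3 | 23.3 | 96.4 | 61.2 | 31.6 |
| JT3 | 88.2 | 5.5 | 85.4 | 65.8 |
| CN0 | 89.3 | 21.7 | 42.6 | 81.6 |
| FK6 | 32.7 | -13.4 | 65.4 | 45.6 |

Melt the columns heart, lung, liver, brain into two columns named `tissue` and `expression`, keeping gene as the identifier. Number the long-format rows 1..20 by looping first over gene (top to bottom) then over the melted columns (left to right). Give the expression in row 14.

20 rows total (5 × 4). Row 14: index ⌊(14-1)/4⌋ = 3 into gene → CN0; (14-1) mod 4 = 1 into the melted columns → lung.
So row 14 is (CN0, lung, 21.7); expression = 21.7.

21.7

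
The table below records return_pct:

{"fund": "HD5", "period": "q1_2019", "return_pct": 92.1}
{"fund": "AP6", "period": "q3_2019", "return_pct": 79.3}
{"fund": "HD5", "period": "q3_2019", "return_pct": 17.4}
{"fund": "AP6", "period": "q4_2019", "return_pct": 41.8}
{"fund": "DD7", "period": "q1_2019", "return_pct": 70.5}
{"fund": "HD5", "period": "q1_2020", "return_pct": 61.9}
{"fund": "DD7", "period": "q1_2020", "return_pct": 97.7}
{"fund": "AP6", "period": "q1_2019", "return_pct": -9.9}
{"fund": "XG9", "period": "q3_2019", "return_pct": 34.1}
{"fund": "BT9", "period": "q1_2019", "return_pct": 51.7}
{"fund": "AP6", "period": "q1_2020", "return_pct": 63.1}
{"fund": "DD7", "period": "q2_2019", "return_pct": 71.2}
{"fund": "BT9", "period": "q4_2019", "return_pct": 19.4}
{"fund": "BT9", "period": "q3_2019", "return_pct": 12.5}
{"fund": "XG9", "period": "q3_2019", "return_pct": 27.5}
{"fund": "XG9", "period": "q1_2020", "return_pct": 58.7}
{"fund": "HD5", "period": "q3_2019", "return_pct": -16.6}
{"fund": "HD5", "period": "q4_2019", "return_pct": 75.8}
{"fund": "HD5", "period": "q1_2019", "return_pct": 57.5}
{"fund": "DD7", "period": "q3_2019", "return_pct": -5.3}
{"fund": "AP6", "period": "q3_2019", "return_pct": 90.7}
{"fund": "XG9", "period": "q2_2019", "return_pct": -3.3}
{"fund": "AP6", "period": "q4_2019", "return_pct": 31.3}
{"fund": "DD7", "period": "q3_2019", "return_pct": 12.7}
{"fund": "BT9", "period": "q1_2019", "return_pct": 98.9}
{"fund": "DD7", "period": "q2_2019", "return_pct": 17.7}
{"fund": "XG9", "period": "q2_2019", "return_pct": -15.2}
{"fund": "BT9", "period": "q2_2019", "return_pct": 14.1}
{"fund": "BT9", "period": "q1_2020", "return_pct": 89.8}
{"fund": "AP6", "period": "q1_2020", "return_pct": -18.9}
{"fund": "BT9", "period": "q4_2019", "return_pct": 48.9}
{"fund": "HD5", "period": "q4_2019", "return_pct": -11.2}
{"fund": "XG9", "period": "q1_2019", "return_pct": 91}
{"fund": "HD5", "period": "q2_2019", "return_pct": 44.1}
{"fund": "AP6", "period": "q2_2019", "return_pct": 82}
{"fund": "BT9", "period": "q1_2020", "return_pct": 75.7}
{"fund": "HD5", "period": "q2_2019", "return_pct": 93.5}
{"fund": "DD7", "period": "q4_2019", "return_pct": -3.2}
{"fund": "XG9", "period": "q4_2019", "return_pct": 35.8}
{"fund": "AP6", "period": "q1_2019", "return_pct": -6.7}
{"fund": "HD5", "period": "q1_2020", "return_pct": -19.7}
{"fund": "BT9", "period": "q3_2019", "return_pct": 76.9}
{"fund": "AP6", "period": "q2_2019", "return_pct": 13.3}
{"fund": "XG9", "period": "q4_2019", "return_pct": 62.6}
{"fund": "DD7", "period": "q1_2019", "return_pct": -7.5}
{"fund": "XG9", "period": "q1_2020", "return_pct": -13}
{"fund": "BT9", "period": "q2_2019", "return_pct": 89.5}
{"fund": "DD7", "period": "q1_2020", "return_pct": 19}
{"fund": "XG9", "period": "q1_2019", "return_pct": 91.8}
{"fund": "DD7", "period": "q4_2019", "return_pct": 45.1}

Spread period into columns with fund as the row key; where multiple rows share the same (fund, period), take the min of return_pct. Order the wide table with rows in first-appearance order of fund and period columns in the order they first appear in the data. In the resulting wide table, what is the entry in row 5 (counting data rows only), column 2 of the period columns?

With rows in first-appearance order of fund, row 5 is fund=BT9. period columns in first-appearance order: q1_2019, q3_2019, q4_2019, q1_2020, q2_2019; column 2 is q3_2019.
Long rows with fund=BT9, period=q3_2019: min(12.5, 76.9) = 12.5.

12.5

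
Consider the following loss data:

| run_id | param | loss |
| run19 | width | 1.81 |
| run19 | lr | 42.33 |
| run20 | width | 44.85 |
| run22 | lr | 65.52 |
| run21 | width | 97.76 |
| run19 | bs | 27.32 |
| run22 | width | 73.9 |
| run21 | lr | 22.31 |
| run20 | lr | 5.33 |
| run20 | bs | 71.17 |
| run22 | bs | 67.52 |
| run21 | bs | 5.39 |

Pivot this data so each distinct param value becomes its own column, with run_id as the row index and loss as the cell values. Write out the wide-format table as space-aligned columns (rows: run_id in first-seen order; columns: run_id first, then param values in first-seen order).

Columns: run_id plus the 3 distinct param values (width, lr, bs).
For example, row run19 column width takes loss=1.81 from the long row (run19, width).

run_id  width  lr     bs   
run19   1.81   42.33  27.32
run20   44.85  5.33   71.17
run22   73.9   65.52  67.52
run21   97.76  22.31  5.39 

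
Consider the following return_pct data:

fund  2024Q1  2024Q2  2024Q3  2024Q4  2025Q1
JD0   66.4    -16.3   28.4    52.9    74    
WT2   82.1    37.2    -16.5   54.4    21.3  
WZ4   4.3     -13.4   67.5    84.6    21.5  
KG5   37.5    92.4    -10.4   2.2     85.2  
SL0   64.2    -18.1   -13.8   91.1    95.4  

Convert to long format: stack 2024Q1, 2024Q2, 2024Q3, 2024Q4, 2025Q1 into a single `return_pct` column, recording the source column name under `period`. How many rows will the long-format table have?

5 fund values × 5 melted columns = 25 rows.

25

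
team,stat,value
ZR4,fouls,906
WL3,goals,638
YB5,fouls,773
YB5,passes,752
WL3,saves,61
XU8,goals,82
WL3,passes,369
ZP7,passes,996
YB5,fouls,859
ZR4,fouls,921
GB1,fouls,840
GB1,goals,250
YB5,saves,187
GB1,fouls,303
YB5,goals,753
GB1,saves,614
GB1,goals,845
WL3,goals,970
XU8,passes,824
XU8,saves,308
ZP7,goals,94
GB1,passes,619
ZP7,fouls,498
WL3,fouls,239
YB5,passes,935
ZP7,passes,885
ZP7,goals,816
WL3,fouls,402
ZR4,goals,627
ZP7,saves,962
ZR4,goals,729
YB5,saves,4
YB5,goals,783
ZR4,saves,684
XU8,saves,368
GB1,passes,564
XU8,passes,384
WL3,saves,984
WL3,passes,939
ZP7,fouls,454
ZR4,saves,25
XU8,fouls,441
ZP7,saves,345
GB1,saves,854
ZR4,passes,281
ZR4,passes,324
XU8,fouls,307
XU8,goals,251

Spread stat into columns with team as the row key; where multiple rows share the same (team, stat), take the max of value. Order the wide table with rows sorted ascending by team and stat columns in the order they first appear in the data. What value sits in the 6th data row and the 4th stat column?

With rows sorted ascending by team, row 6 is team=ZR4. stat columns in first-appearance order: fouls, goals, passes, saves; column 4 is saves.
Long rows with team=ZR4, stat=saves: max(684, 25) = 684.

684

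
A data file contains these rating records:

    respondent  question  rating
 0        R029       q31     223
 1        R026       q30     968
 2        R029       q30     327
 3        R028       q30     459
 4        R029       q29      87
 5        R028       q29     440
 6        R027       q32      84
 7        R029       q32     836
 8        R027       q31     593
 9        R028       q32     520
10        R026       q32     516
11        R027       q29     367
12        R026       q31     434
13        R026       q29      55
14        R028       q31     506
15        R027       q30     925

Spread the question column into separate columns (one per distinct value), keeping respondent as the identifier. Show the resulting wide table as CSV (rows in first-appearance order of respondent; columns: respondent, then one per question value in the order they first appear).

respondent,q31,q30,q29,q32
R029,223,327,87,836
R026,434,968,55,516
R028,506,459,440,520
R027,593,925,367,84

Columns: respondent plus the 4 distinct question values (q31, q30, q29, q32).
For example, row R029 column q31 takes rating=223 from the long row (R029, q31).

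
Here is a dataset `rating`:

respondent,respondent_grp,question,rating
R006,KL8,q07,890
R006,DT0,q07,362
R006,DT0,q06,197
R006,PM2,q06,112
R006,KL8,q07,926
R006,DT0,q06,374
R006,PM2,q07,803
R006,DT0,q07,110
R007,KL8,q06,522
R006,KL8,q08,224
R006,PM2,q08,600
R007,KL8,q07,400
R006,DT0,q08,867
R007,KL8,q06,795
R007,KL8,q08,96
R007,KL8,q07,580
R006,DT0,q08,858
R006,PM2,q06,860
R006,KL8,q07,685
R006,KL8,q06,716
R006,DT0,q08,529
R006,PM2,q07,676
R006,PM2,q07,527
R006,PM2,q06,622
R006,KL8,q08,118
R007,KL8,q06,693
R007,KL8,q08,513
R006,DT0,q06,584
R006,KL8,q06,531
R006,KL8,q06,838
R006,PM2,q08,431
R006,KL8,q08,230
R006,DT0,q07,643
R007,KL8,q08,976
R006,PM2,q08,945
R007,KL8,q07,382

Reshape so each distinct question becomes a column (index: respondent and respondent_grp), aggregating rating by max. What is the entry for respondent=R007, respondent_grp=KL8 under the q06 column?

Rows with respondent=R007, respondent_grp=KL8 and question=q06: rating values are 522, 795, 693.
max(522, 795, 693) = 795.

795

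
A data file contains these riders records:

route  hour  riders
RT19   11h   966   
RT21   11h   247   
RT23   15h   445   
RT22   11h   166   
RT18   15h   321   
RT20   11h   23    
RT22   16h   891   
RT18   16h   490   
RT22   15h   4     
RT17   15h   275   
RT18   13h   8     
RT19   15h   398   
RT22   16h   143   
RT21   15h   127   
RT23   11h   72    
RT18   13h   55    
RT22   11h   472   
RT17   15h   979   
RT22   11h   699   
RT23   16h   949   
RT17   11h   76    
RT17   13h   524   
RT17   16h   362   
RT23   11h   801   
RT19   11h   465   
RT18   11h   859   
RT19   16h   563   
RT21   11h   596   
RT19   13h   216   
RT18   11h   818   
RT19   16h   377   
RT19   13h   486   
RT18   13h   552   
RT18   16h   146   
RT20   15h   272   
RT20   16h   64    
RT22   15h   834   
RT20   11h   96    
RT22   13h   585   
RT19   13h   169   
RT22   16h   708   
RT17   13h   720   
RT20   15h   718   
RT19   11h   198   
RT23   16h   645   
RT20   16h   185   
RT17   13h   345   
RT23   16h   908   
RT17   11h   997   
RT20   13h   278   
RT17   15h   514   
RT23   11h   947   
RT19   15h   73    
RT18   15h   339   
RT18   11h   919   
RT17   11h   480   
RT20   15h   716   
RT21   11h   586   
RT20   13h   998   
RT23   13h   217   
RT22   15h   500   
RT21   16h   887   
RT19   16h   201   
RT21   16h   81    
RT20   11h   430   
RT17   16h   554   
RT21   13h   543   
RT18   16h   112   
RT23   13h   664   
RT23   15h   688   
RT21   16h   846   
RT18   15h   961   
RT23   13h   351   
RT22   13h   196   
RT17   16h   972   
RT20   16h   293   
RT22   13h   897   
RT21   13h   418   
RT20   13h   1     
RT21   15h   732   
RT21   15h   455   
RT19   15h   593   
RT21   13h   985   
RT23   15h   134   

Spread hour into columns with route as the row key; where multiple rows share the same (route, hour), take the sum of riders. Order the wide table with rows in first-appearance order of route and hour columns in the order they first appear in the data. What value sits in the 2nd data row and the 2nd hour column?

1314

With rows in first-appearance order of route, row 2 is route=RT21. hour columns in first-appearance order: 11h, 15h, 16h, 13h; column 2 is 15h.
Long rows with route=RT21, hour=15h: 127 + 732 + 455 = 1314.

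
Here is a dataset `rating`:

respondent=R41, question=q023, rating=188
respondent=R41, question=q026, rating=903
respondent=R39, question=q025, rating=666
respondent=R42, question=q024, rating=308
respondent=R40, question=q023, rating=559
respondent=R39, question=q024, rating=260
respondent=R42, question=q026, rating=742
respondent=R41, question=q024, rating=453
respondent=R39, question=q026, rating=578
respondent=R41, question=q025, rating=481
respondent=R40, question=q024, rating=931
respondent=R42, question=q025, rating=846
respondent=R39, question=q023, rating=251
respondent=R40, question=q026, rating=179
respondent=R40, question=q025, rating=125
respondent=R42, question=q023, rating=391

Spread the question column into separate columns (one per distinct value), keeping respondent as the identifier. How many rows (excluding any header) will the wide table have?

4

4 distinct respondent values → 4 rows.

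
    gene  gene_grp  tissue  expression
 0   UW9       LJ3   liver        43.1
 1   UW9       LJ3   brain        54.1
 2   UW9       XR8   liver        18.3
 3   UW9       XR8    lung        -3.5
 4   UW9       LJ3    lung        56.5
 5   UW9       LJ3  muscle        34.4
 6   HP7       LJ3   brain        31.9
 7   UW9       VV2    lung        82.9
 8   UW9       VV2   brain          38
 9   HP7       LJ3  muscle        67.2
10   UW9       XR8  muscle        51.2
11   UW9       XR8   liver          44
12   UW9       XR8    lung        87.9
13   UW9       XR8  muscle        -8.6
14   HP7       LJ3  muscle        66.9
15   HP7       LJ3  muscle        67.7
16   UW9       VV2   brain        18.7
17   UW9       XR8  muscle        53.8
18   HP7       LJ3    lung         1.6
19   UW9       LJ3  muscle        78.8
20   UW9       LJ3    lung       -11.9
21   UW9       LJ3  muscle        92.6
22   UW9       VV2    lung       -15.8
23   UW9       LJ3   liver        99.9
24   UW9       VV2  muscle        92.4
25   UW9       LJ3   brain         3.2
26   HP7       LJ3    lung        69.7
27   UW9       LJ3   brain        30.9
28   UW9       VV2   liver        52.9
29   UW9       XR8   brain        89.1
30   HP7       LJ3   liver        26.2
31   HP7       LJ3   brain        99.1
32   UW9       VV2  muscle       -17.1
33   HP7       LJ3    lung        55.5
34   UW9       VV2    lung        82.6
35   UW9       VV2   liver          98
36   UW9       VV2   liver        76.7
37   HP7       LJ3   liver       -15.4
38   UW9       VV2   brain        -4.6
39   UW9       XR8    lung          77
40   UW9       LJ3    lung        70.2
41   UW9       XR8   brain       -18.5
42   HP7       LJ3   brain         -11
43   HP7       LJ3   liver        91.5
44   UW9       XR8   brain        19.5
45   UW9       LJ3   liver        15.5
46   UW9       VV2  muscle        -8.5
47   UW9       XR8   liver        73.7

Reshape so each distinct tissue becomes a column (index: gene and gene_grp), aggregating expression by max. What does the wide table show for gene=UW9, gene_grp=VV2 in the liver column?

Rows with gene=UW9, gene_grp=VV2 and tissue=liver: expression values are 52.9, 98, 76.7.
max(52.9, 98, 76.7) = 98.

98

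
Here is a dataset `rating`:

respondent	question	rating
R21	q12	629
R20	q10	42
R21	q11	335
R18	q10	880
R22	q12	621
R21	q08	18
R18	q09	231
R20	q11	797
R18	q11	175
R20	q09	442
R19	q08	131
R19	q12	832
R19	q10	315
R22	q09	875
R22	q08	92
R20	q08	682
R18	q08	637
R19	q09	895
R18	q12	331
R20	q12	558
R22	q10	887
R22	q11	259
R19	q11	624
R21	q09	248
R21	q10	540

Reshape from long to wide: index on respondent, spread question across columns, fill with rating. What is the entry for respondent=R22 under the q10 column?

887

Wide layout: rows indexed by respondent, columns are the 5 distinct question values (q12, q10, q11, q08, q09).
Cell (respondent=R22, question=q10) draws from the long row where respondent=R22 and question=q10, which has rating=887.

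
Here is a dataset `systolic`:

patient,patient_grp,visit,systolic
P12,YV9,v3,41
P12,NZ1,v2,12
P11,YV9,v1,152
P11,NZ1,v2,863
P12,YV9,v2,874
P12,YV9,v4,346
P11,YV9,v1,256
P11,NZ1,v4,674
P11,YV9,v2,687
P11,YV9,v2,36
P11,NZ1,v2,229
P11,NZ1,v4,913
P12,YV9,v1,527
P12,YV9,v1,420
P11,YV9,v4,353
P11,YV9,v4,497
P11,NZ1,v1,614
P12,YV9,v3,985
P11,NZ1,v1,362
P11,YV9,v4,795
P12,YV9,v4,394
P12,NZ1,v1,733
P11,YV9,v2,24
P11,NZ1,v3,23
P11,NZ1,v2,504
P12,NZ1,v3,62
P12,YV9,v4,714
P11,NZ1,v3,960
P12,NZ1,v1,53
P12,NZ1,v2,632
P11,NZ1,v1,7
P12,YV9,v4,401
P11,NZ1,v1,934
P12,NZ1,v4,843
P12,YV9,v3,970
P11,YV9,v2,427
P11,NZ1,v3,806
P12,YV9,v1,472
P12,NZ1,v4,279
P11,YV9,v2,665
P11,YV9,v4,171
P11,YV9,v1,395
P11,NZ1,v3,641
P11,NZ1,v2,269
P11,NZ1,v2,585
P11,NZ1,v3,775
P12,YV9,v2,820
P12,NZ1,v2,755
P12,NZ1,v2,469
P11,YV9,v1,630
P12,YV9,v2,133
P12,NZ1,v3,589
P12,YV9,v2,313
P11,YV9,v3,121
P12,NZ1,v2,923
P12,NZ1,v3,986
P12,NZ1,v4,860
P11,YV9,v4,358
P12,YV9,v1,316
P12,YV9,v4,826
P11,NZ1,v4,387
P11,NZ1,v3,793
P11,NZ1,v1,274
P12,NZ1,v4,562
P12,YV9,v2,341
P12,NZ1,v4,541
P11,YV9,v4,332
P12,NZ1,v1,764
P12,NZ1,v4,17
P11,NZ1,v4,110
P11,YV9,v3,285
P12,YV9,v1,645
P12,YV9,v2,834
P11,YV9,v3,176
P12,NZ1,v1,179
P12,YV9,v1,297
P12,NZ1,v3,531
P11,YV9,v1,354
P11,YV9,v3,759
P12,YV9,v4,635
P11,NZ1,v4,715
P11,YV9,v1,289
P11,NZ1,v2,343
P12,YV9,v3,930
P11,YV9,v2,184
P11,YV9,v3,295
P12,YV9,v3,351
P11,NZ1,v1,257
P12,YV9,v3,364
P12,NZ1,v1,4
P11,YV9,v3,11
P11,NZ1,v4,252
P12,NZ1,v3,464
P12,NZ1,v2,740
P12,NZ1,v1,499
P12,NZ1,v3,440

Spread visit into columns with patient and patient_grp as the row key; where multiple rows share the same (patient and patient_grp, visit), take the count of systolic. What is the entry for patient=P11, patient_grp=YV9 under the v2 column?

6

Rows with patient=P11, patient_grp=YV9 and visit=v2: systolic values are 687, 36, 24, 427, 665, 184.
6 rows match — count = 6.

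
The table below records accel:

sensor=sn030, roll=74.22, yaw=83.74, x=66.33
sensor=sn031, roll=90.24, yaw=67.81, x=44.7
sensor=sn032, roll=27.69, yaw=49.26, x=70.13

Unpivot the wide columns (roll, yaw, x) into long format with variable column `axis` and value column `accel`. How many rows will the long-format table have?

3 sensor values × 3 melted columns = 9 rows.

9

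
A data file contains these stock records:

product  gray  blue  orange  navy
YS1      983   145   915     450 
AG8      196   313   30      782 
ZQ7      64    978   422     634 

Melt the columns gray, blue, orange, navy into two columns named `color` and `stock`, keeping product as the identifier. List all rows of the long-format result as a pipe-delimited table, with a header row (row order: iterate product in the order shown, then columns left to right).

Each (product, column) pair becomes one row: 3 × 4 = 12 rows.
For example, (YS1, gray) → stock=983.

| product | color | stock |
| YS1 | gray | 983 |
| YS1 | blue | 145 |
| YS1 | orange | 915 |
| YS1 | navy | 450 |
| AG8 | gray | 196 |
| AG8 | blue | 313 |
| AG8 | orange | 30 |
| AG8 | navy | 782 |
| ZQ7 | gray | 64 |
| ZQ7 | blue | 978 |
| ZQ7 | orange | 422 |
| ZQ7 | navy | 634 |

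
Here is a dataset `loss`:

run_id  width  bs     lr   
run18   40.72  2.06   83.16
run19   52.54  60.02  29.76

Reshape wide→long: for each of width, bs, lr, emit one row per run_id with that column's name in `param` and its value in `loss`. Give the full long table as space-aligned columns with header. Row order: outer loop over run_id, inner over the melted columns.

Each (run_id, column) pair becomes one row: 2 × 3 = 6 rows.
For example, (run18, width) → loss=40.72.

run_id  param  loss 
run18   width  40.72
run18   bs     2.06 
run18   lr     83.16
run19   width  52.54
run19   bs     60.02
run19   lr     29.76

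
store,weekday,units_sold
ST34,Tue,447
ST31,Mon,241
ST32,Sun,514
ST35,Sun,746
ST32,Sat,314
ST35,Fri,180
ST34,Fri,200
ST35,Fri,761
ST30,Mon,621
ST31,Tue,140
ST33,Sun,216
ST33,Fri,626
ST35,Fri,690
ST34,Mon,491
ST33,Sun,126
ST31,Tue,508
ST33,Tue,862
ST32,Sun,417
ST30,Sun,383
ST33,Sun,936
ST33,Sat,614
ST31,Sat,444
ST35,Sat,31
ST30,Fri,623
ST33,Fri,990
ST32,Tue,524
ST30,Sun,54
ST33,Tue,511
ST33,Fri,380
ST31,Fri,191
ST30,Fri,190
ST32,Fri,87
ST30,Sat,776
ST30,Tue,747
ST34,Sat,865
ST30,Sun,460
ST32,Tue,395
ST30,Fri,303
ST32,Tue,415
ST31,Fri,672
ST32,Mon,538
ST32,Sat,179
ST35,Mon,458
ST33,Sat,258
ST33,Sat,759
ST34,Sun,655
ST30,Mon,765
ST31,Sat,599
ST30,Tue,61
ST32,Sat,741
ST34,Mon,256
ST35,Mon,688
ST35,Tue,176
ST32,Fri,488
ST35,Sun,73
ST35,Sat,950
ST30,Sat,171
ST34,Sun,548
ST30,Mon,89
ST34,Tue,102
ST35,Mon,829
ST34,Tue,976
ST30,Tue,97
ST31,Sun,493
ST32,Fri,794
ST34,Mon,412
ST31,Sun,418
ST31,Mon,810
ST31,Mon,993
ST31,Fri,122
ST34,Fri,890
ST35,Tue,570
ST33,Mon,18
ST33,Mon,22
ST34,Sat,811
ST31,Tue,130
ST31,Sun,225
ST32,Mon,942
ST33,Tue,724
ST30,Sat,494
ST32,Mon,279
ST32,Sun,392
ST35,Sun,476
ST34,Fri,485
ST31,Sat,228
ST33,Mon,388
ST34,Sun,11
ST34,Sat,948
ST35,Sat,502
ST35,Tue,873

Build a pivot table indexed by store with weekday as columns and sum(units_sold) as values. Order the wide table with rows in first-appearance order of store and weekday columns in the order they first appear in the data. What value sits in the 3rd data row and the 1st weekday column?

1334

With rows in first-appearance order of store, row 3 is store=ST32. weekday columns in first-appearance order: Tue, Mon, Sun, Sat, Fri; column 1 is Tue.
Long rows with store=ST32, weekday=Tue: 524 + 395 + 415 = 1334.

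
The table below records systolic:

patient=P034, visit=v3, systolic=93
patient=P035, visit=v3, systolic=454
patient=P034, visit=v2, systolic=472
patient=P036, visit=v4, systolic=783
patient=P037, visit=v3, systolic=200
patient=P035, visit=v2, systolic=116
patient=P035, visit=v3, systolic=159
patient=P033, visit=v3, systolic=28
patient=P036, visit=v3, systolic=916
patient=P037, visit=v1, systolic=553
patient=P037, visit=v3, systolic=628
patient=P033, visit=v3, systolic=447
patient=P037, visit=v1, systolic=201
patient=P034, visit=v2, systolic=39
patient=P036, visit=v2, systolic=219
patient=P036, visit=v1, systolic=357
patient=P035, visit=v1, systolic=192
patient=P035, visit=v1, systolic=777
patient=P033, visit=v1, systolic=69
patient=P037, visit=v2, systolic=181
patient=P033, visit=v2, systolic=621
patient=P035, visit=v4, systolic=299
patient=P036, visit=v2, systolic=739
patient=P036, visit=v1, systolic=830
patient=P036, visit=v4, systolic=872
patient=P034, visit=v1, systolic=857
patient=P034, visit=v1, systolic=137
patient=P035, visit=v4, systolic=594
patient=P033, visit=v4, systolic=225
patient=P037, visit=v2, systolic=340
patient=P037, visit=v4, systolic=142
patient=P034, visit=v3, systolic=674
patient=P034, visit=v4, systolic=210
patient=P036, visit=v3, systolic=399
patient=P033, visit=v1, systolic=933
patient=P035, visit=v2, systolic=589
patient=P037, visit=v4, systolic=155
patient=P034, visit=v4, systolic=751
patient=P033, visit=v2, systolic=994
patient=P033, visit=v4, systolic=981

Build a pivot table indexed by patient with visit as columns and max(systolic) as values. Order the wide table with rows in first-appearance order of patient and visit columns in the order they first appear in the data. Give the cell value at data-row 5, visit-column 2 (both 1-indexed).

With rows in first-appearance order of patient, row 5 is patient=P033. visit columns in first-appearance order: v3, v2, v4, v1; column 2 is v2.
Long rows with patient=P033, visit=v2: max(621, 994) = 994.

994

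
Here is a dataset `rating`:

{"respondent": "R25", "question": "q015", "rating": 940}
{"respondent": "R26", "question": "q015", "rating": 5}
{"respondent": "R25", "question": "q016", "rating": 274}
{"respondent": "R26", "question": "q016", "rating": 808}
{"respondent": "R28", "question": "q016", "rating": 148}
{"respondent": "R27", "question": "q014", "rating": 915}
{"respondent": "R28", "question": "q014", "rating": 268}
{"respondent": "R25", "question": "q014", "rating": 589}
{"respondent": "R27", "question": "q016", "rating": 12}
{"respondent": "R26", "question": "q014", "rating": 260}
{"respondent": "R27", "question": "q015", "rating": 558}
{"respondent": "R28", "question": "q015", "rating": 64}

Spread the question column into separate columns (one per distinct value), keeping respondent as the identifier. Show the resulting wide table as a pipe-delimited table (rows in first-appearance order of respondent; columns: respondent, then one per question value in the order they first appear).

Columns: respondent plus the 3 distinct question values (q015, q016, q014).
For example, row R25 column q015 takes rating=940 from the long row (R25, q015).

| respondent | q015 | q016 | q014 |
| R25 | 940 | 274 | 589 |
| R26 | 5 | 808 | 260 |
| R28 | 64 | 148 | 268 |
| R27 | 558 | 12 | 915 |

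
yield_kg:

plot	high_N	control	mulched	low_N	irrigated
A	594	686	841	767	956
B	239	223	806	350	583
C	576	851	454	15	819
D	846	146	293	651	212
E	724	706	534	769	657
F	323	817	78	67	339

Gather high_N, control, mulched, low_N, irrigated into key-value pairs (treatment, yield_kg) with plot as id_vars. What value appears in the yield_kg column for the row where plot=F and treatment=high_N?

323

Unpivoting turns each (plot, wide-column) pair into one long row.
The wide cell at row F, column high_N holds 323, so the long row (F, high_N) has yield_kg=323.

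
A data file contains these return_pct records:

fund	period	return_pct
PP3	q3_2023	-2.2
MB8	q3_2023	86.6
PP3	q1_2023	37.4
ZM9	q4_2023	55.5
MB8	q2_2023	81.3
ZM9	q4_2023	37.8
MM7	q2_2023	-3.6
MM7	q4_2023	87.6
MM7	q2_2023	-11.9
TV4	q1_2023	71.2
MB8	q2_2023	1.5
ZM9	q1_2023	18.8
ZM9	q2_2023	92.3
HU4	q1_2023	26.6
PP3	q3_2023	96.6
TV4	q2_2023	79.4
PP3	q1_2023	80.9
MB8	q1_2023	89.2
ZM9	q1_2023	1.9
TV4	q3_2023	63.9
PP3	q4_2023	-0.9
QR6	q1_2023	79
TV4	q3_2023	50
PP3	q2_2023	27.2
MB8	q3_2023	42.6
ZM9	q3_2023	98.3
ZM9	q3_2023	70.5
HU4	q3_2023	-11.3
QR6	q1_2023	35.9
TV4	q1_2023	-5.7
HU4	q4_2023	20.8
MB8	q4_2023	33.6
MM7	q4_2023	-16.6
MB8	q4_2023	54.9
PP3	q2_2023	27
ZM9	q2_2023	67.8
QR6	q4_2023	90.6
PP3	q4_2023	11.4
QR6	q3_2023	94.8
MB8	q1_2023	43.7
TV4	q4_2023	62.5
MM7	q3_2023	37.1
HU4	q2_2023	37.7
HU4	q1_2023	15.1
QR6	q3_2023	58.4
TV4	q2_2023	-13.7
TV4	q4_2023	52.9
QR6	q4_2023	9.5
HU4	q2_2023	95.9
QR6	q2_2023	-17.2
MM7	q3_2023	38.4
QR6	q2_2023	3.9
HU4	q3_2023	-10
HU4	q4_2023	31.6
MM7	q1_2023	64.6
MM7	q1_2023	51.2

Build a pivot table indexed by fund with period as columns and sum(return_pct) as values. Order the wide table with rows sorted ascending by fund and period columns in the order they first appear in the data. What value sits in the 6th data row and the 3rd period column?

115.4

With rows sorted ascending by fund, row 6 is fund=TV4. period columns in first-appearance order: q3_2023, q1_2023, q4_2023, q2_2023; column 3 is q4_2023.
Long rows with fund=TV4, period=q4_2023: 62.5 + 52.9 = 115.4.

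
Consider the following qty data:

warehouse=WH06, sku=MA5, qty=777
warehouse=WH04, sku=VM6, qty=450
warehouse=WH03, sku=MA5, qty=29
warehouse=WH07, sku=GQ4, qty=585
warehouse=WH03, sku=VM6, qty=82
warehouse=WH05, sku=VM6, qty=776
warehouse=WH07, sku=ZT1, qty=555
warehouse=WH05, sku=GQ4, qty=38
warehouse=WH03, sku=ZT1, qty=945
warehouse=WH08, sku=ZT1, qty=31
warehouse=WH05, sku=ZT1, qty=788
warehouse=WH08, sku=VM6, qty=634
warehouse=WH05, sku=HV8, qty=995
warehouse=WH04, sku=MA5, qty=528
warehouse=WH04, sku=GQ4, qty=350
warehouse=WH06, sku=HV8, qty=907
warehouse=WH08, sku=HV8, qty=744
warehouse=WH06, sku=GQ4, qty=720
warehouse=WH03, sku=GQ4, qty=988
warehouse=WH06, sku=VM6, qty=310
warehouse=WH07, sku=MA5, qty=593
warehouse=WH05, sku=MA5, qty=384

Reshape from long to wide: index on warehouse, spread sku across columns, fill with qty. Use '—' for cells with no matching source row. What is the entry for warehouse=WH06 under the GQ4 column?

720

The long row with warehouse=WH06, sku=GQ4 has qty=720.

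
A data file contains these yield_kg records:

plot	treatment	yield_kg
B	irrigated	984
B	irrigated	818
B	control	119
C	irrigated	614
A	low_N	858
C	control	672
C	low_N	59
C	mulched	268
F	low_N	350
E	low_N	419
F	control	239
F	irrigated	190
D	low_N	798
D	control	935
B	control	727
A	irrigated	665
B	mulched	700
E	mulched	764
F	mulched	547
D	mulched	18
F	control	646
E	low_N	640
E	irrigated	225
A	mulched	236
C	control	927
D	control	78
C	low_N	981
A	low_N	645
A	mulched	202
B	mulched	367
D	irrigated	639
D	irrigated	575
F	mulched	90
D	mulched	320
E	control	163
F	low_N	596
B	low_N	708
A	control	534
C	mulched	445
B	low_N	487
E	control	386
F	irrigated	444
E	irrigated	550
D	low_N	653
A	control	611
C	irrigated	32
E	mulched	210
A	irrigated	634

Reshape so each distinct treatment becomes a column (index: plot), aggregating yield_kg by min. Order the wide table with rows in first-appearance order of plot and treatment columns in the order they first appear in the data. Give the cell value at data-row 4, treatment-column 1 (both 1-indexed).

190

With rows in first-appearance order of plot, row 4 is plot=F. treatment columns in first-appearance order: irrigated, control, low_N, mulched; column 1 is irrigated.
Long rows with plot=F, treatment=irrigated: min(190, 444) = 190.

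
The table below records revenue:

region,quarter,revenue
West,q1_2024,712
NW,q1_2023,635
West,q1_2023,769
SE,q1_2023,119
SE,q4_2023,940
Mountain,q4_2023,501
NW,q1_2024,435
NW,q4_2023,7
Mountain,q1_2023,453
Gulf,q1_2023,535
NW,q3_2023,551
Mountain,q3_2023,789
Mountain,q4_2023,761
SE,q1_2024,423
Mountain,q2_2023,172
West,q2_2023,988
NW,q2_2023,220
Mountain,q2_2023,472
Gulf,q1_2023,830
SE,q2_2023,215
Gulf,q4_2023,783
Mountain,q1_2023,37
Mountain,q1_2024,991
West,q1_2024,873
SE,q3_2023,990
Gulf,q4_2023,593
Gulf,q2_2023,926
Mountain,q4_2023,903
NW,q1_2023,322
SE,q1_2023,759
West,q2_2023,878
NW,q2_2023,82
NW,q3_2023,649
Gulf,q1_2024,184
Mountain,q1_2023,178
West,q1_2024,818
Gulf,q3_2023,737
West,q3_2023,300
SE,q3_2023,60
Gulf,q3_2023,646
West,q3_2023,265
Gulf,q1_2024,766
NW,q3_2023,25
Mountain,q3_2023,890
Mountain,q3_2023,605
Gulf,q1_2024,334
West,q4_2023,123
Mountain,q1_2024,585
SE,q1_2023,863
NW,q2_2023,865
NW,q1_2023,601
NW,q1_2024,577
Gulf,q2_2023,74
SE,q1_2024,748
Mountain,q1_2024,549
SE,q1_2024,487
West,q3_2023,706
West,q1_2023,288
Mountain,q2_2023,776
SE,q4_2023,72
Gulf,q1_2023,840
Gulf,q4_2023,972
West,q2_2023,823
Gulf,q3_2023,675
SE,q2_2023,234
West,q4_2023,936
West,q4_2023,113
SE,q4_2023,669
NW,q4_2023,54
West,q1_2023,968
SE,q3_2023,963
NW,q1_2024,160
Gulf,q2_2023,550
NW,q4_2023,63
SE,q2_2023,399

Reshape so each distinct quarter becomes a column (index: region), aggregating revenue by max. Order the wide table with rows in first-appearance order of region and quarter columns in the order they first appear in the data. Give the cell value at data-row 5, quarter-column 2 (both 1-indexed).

With rows in first-appearance order of region, row 5 is region=Gulf. quarter columns in first-appearance order: q1_2024, q1_2023, q4_2023, q3_2023, q2_2023; column 2 is q1_2023.
Long rows with region=Gulf, quarter=q1_2023: max(535, 830, 840) = 840.

840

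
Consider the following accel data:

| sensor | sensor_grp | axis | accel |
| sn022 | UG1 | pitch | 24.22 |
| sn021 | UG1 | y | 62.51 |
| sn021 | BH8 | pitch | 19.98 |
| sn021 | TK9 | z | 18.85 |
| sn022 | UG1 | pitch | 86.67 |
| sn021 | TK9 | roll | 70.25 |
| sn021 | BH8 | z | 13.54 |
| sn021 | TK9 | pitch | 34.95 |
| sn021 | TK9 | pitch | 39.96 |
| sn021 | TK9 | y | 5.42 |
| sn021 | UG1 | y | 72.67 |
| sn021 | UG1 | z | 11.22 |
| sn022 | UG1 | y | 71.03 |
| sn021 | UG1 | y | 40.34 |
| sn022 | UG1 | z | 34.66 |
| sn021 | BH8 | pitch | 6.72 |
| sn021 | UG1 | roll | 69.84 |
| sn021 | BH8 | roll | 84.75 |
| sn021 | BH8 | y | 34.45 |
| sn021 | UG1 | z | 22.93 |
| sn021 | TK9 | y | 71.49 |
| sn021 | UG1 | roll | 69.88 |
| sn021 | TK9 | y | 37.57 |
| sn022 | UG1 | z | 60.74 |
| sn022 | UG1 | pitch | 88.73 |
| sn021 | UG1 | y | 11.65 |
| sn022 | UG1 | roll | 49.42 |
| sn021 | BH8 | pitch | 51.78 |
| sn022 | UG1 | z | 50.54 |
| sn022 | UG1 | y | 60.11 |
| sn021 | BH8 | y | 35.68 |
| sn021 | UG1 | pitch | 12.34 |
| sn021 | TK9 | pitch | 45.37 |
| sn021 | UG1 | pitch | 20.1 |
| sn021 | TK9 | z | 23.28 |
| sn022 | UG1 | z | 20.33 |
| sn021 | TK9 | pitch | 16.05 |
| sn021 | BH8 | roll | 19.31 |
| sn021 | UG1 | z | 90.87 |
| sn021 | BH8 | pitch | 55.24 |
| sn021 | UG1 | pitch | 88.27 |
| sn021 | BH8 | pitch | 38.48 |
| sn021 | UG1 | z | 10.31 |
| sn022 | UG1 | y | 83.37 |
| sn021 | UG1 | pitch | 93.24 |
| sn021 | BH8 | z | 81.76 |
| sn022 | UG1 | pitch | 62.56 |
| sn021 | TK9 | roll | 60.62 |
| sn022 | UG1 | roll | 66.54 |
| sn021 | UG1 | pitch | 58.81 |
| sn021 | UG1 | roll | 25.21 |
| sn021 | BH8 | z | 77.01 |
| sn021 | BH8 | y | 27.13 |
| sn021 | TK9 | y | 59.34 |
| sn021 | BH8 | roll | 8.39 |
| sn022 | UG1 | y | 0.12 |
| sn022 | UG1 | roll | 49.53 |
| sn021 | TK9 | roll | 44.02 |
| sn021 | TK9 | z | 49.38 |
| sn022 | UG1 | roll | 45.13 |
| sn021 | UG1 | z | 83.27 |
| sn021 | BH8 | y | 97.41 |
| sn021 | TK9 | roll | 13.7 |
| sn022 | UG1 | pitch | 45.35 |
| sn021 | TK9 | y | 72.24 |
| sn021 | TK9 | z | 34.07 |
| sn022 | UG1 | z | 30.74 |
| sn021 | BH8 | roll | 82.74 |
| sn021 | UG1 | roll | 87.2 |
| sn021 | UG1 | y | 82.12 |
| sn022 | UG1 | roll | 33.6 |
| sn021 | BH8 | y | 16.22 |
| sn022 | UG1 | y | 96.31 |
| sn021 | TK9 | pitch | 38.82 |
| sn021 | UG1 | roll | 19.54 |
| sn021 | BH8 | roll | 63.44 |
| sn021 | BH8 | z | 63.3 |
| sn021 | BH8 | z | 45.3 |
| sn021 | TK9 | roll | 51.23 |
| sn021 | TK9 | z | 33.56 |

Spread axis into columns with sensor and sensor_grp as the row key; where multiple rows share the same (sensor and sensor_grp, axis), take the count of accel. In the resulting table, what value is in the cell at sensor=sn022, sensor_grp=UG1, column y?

5

Rows with sensor=sn022, sensor_grp=UG1 and axis=y: accel values are 71.03, 60.11, 83.37, 0.12, 96.31.
5 rows match — count = 5.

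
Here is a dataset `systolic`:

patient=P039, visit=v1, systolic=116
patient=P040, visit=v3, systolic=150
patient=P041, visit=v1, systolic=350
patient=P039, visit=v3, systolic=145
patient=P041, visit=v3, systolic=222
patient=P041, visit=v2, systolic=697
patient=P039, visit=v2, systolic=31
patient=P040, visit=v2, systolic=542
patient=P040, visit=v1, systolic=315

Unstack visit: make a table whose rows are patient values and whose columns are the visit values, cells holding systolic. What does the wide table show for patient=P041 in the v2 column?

697

Wide layout: rows indexed by patient, columns are the 3 distinct visit values (v1, v3, v2).
Cell (patient=P041, visit=v2) draws from the long row where patient=P041 and visit=v2, which has systolic=697.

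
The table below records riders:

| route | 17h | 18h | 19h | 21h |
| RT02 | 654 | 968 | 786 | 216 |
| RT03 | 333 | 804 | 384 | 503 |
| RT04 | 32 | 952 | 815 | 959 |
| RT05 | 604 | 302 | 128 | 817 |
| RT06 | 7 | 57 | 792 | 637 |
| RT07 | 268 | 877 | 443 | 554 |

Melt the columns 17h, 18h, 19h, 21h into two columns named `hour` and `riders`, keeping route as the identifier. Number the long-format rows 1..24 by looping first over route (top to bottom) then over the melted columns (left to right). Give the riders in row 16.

24 rows total (6 × 4). Row 16: index ⌊(16-1)/4⌋ = 3 into route → RT05; (16-1) mod 4 = 3 into the melted columns → 21h.
So row 16 is (RT05, 21h, 817); riders = 817.

817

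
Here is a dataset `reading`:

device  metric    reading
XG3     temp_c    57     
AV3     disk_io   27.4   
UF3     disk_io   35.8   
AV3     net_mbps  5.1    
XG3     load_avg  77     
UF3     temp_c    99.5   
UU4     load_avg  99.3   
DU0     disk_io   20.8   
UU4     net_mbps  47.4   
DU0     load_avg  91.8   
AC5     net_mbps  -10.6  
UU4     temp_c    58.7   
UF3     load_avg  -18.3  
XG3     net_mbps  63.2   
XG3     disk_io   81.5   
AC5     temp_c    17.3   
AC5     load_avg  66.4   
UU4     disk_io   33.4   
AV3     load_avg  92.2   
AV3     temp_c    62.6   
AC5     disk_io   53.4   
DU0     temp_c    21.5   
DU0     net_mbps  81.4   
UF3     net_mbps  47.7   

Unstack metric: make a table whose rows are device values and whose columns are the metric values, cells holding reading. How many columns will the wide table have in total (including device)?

1 column for device plus 4 distinct metric values → 5 columns.

5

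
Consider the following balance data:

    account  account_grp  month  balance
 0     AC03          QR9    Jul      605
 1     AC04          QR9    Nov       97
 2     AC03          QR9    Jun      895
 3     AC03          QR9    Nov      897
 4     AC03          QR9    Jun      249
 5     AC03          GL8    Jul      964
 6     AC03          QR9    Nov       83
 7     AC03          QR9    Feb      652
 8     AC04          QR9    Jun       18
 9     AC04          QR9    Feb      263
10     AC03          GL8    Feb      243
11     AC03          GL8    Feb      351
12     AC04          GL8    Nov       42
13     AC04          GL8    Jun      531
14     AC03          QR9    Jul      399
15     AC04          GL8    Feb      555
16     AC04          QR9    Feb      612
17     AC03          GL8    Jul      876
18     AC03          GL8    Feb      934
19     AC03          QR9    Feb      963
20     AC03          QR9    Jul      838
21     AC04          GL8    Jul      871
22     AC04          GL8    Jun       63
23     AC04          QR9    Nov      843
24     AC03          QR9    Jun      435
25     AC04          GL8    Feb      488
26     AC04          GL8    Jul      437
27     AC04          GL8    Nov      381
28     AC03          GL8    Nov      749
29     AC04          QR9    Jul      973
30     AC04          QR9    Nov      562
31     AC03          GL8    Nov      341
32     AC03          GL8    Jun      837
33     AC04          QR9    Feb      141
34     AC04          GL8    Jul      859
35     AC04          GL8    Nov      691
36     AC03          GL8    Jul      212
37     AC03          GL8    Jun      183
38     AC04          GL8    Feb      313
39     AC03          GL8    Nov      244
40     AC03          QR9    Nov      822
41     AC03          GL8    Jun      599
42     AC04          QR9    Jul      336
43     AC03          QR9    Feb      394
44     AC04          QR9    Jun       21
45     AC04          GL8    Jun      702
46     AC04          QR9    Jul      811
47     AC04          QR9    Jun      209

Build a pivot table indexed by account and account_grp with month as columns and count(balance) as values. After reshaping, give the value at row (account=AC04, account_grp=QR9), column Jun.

Rows with account=AC04, account_grp=QR9 and month=Jun: balance values are 18, 21, 209.
3 rows match — count = 3.

3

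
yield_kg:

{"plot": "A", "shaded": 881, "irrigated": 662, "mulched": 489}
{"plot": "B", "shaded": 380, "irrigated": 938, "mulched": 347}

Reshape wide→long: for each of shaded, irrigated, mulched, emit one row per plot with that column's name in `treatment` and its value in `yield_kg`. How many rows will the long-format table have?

2 plot values × 3 melted columns = 6 rows.

6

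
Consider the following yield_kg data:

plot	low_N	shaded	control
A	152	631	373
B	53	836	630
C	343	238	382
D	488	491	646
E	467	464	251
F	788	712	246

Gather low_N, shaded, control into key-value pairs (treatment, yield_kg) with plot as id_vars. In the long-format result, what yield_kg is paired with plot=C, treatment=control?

382

Unpivoting turns each (plot, wide-column) pair into one long row.
The wide cell at row C, column control holds 382, so the long row (C, control) has yield_kg=382.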